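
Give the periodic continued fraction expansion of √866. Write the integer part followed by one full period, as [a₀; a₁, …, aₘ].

a₀ = ⌊√866⌋ = 29.
With m₀=0, d₀=1 and mₖ₊₁ = dₖaₖ − mₖ, dₖ₊₁ = (n − mₖ₊₁²)/dₖ, aₖ₊₁ = ⌊(a₀+mₖ₊₁)/dₖ₊₁⌋:
  k=1: m=29, d=25, a=2
  k=2: m=21, d=17, a=2
  k=3: m=13, d=41, a=1
  k=4: m=28, d=2, a=28
  k=5: m=28, d=41, a=1
  k=6: m=13, d=17, a=2
  k=7: m=21, d=25, a=2
  k=8: m=29, d=1, a=58
d=1 and a=2a₀=58 at k=8, so the next step gives (m, d) = (29, 25) again — its k=1 value — and the period has length 8.

[29; 2, 2, 1, 28, 1, 2, 2, 58]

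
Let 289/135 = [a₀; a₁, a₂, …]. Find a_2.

289 = 2·135 + 19   →  a_0 = 2
135 = 7·19 + 2   →  a_1 = 7
19 = 9·2 + 1   →  a_2 = 9

9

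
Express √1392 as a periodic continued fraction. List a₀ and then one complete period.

[37; 3, 4, 3, 74]

a₀ = ⌊√1392⌋ = 37.
With m₀=0, d₀=1 and mₖ₊₁ = dₖaₖ − mₖ, dₖ₊₁ = (n − mₖ₊₁²)/dₖ, aₖ₊₁ = ⌊(a₀+mₖ₊₁)/dₖ₊₁⌋:
  k=1: m=37, d=23, a=3
  k=2: m=32, d=16, a=4
  k=3: m=32, d=23, a=3
  k=4: m=37, d=1, a=74
d=1 and a=2a₀=74 at k=4, so the next step gives (m, d) = (37, 23) again — its k=1 value — and the period has length 4.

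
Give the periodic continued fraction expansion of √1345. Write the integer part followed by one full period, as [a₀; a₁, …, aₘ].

[36; 1, 2, 14, 2, 1, 72]

a₀ = ⌊√1345⌋ = 36.
With m₀=0, d₀=1 and mₖ₊₁ = dₖaₖ − mₖ, dₖ₊₁ = (n − mₖ₊₁²)/dₖ, aₖ₊₁ = ⌊(a₀+mₖ₊₁)/dₖ₊₁⌋:
  k=1: m=36, d=49, a=1
  k=2: m=13, d=24, a=2
  k=3: m=35, d=5, a=14
  k=4: m=35, d=24, a=2
  k=5: m=13, d=49, a=1
  k=6: m=36, d=1, a=72
d=1 and a=2a₀=72 at k=6, so the next step gives (m, d) = (36, 49) again — its k=1 value — and the period has length 6.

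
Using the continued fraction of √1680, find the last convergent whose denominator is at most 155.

√1680 = [40; 1, 80, …] (period length 2).
Convergents:
  p_0/q_0 = 40/1
  p_1/q_1 = 41/1
  p_2/q_2 = 3320/81
  p_3/q_3 = 3361/82
  p_4/q_4 = 272200/6641
q_3 = 82 ≤ 155 < 6641 = q_4, so the answer is 3361/82.

3361/82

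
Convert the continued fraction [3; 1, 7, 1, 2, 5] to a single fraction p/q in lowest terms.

Using pₖ = aₖpₖ₋₁ + pₖ₋₂ and qₖ = aₖqₖ₋₁ + qₖ₋₂:
  k=0: a=3, p=3, q=1
  k=1: a=1, p=4, q=1
  k=2: a=7, p=31, q=8
  k=3: a=1, p=35, q=9
  k=4: a=2, p=101, q=26
  k=5: a=5, p=540, q=139

540/139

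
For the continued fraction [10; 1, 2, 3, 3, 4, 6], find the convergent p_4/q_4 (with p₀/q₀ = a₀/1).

353/33

Using pₖ = aₖpₖ₋₁ + pₖ₋₂, qₖ = aₖqₖ₋₁ + qₖ₋₂ (with p₋₁=1, p₋₂=0, q₋₁=0, q₋₂=1):
  k=0: a=10, p=10, q=1
  k=1: a=1, p=11, q=1
  k=2: a=2, p=32, q=3
  k=3: a=3, p=107, q=10
  k=4: a=3, p=353, q=33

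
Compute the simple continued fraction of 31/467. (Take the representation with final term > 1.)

[0; 15, 15, 2]

31 = 0*467 + 31
467 = 15*31 + 2
31 = 15*2 + 1
2 = 2*1 + 0  (stop)
So 31/467 = [0; 15, 15, 2].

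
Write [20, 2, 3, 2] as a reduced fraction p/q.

Fold from the inside: start with 2/1.
  3 + 1/2 = 7/2
  2 + 2/7 = 16/7
  20 + 7/16 = 327/16

327/16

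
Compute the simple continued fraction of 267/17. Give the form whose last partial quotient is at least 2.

267 = 15×17 + 12
17 = 1×12 + 5
12 = 2×5 + 2
5 = 2×2 + 1
2 = 2×1 + 0  (stop)
So 267/17 = [15; 1, 2, 2, 2].

[15; 1, 2, 2, 2]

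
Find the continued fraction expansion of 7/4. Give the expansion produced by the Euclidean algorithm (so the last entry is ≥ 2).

[1; 1, 3]

7 = 1*4 + 3
4 = 1*3 + 1
3 = 3*1 + 0  (stop)
So 7/4 = [1; 1, 3].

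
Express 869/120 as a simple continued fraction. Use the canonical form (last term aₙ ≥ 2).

[7; 4, 7, 4]

869 = 7*120 + 29
120 = 4*29 + 4
29 = 7*4 + 1
4 = 4*1 + 0  (stop)
So 869/120 = [7; 4, 7, 4].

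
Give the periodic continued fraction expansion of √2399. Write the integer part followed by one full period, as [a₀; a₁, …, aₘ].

[48; 1, 47, 1, 96]

a₀ = ⌊√2399⌋ = 48.
With m₀=0, d₀=1 and mₖ₊₁ = dₖaₖ − mₖ, dₖ₊₁ = (n − mₖ₊₁²)/dₖ, aₖ₊₁ = ⌊(a₀+mₖ₊₁)/dₖ₊₁⌋:
  k=1: m=48, d=95, a=1
  k=2: m=47, d=2, a=47
  k=3: m=47, d=95, a=1
  k=4: m=48, d=1, a=96
d=1 and a=2a₀=96 at k=4, so the next step gives (m, d) = (48, 95) again — its k=1 value — and the period has length 4.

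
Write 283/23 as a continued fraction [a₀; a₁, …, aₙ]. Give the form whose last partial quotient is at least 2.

[12; 3, 3, 2]

283 = 12*23 + 7
23 = 3*7 + 2
7 = 3*2 + 1
2 = 2*1 + 0  (stop)
So 283/23 = [12; 3, 3, 2].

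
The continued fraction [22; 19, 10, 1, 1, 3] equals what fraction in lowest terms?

31160/1413

Using pₖ = aₖpₖ₋₁ + pₖ₋₂ and qₖ = aₖqₖ₋₁ + qₖ₋₂:
  k=0: a=22, p=22, q=1
  k=1: a=19, p=419, q=19
  k=2: a=10, p=4212, q=191
  k=3: a=1, p=4631, q=210
  k=4: a=1, p=8843, q=401
  k=5: a=3, p=31160, q=1413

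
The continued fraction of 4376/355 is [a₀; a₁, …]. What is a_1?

4376 = 12·355 + 116   →  a_0 = 12
355 = 3·116 + 7   →  a_1 = 3

3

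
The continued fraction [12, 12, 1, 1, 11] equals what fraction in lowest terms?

3479/288

Fold from the inside: start with 11/1.
  1 + 1/11 = 12/11
  1 + 11/12 = 23/12
  12 + 12/23 = 288/23
  12 + 23/288 = 3479/288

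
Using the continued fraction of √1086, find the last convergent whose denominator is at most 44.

725/22

√1086 = [32; 1, 20, 1, 64, …] (period length 4).
Convergents:
  p_0/q_0 = 32/1
  p_1/q_1 = 33/1
  p_2/q_2 = 692/21
  p_3/q_3 = 725/22
  p_4/q_4 = 47092/1429
q_3 = 22 ≤ 44 < 1429 = q_4, so the answer is 725/22.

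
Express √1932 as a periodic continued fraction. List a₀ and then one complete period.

[43; 1, 20, 1, 86]

a₀ = ⌊√1932⌋ = 43.
With m₀=0, d₀=1 and mₖ₊₁ = dₖaₖ − mₖ, dₖ₊₁ = (n − mₖ₊₁²)/dₖ, aₖ₊₁ = ⌊(a₀+mₖ₊₁)/dₖ₊₁⌋:
  k=1: m=43, d=83, a=1
  k=2: m=40, d=4, a=20
  k=3: m=40, d=83, a=1
  k=4: m=43, d=1, a=86
d=1 and a=2a₀=86 at k=4, so the next step gives (m, d) = (43, 83) again — its k=1 value — and the period has length 4.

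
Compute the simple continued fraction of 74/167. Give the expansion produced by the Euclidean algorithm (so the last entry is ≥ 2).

[0; 2, 3, 1, 8, 2]

74 = 0*167 + 74
167 = 2*74 + 19
74 = 3*19 + 17
19 = 1*17 + 2
17 = 8*2 + 1
2 = 2*1 + 0  (stop)
So 74/167 = [0; 2, 3, 1, 8, 2].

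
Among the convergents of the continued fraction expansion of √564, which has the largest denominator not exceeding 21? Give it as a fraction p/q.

√564 = [23; 1, 2, 1, 46, …] (period length 4).
Convergents:
  p_0/q_0 = 23/1
  p_1/q_1 = 24/1
  p_2/q_2 = 71/3
  p_3/q_3 = 95/4
  p_4/q_4 = 4441/187
q_3 = 4 ≤ 21 < 187 = q_4, so the answer is 95/4.

95/4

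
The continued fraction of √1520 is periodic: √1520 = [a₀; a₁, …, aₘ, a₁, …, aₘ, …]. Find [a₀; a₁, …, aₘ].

a₀ = ⌊√1520⌋ = 38.

[38; 1, 76]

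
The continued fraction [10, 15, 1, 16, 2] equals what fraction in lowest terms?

5615/558

Fold from the inside: start with 2/1.
  16 + 1/2 = 33/2
  1 + 2/33 = 35/33
  15 + 33/35 = 558/35
  10 + 35/558 = 5615/558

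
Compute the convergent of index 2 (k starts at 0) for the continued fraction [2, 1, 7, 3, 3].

Using pₖ = aₖpₖ₋₁ + pₖ₋₂, qₖ = aₖqₖ₋₁ + qₖ₋₂ (with p₋₁=1, p₋₂=0, q₋₁=0, q₋₂=1):
  k=0: a=2, p=2, q=1
  k=1: a=1, p=3, q=1
  k=2: a=7, p=23, q=8

23/8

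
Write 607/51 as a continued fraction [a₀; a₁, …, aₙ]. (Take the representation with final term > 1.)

[11; 1, 9, 5]

607 = 11·51 + 46
51 = 1·46 + 5
46 = 9·5 + 1
5 = 5·1 + 0  (stop)
So 607/51 = [11; 1, 9, 5].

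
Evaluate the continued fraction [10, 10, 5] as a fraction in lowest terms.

515/51

Using pₖ = aₖpₖ₋₁ + pₖ₋₂ and qₖ = aₖqₖ₋₁ + qₖ₋₂:
  k=0: a=10, p=10, q=1
  k=1: a=10, p=101, q=10
  k=2: a=5, p=515, q=51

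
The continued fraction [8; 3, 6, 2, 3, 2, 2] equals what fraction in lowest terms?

6587/792

Fold from the inside: start with 2/1.
  2 + 1/2 = 5/2
  3 + 2/5 = 17/5
  2 + 5/17 = 39/17
  6 + 17/39 = 251/39
  3 + 39/251 = 792/251
  8 + 251/792 = 6587/792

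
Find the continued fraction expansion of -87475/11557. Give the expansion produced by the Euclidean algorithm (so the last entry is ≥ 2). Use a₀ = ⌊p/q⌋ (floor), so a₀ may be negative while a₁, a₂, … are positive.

-87475 = -8×11557 + 4981
11557 = 2×4981 + 1595
4981 = 3×1595 + 196
1595 = 8×196 + 27
196 = 7×27 + 7
27 = 3×7 + 6
7 = 1×6 + 1
6 = 6×1 + 0  (stop)
So -87475/11557 = [-8; 2, 3, 8, 7, 3, 1, 6].

[-8; 2, 3, 8, 7, 3, 1, 6]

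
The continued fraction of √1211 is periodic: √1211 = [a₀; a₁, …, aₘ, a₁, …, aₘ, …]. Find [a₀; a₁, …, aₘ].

a₀ = ⌊√1211⌋ = 34.
With m₀=0, d₀=1 and mₖ₊₁ = dₖaₖ − mₖ, dₖ₊₁ = (n − mₖ₊₁²)/dₖ, aₖ₊₁ = ⌊(a₀+mₖ₊₁)/dₖ₊₁⌋:
  k=1: m=34, d=55, a=1
  k=2: m=21, d=14, a=3
  k=3: m=21, d=55, a=1
  k=4: m=34, d=1, a=68
d=1 and a=2a₀=68 at k=4, so the next step gives (m, d) = (34, 55) again — its k=1 value — and the period has length 4.

[34; 1, 3, 1, 68]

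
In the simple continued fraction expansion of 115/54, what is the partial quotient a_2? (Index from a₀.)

115 = 2·54 + 7   →  a_0 = 2
54 = 7·7 + 5   →  a_1 = 7
7 = 1·5 + 2   →  a_2 = 1

1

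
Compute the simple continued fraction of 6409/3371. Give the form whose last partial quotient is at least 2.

6409 = 1·3371 + 3038
3371 = 1·3038 + 333
3038 = 9·333 + 41
333 = 8·41 + 5
41 = 8·5 + 1
5 = 5·1 + 0  (stop)
So 6409/3371 = [1; 1, 9, 8, 8, 5].

[1; 1, 9, 8, 8, 5]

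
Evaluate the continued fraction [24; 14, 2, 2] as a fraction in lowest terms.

Using pₖ = aₖpₖ₋₁ + pₖ₋₂ and qₖ = aₖqₖ₋₁ + qₖ₋₂:
  k=0: a=24, p=24, q=1
  k=1: a=14, p=337, q=14
  k=2: a=2, p=698, q=29
  k=3: a=2, p=1733, q=72

1733/72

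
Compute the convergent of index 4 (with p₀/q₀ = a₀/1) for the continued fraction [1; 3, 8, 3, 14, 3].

1475/1117

Using pₖ = aₖpₖ₋₁ + pₖ₋₂, qₖ = aₖqₖ₋₁ + qₖ₋₂ (with p₋₁=1, p₋₂=0, q₋₁=0, q₋₂=1):
  k=0: a=1, p=1, q=1
  k=1: a=3, p=4, q=3
  k=2: a=8, p=33, q=25
  k=3: a=3, p=103, q=78
  k=4: a=14, p=1475, q=1117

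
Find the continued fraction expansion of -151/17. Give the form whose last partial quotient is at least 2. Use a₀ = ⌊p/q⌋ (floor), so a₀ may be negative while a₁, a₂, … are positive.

-151 = -9*17 + 2
17 = 8*2 + 1
2 = 2*1 + 0  (stop)
So -151/17 = [-9; 8, 2].

[-9; 8, 2]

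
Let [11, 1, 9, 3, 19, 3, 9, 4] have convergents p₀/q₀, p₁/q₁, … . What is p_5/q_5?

21759/1828

Using pₖ = aₖpₖ₋₁ + pₖ₋₂, qₖ = aₖqₖ₋₁ + qₖ₋₂ (with p₋₁=1, p₋₂=0, q₋₁=0, q₋₂=1):
  k=0: a=11, p=11, q=1
  k=1: a=1, p=12, q=1
  k=2: a=9, p=119, q=10
  k=3: a=3, p=369, q=31
  k=4: a=19, p=7130, q=599
  k=5: a=3, p=21759, q=1828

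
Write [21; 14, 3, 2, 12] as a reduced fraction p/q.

Using pₖ = aₖpₖ₋₁ + pₖ₋₂ and qₖ = aₖqₖ₋₁ + qₖ₋₂:
  k=0: a=21, p=21, q=1
  k=1: a=14, p=295, q=14
  k=2: a=3, p=906, q=43
  k=3: a=2, p=2107, q=100
  k=4: a=12, p=26190, q=1243

26190/1243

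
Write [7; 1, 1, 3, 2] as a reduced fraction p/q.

Fold from the inside: start with 2/1.
  3 + 1/2 = 7/2
  1 + 2/7 = 9/7
  1 + 7/9 = 16/9
  7 + 9/16 = 121/16

121/16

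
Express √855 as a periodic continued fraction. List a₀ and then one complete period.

a₀ = ⌊√855⌋ = 29.
With m₀=0, d₀=1 and mₖ₊₁ = dₖaₖ − mₖ, dₖ₊₁ = (n − mₖ₊₁²)/dₖ, aₖ₊₁ = ⌊(a₀+mₖ₊₁)/dₖ₊₁⌋:
  k=1: m=29, d=14, a=4
  k=2: m=27, d=9, a=6
  k=3: m=27, d=14, a=4
  k=4: m=29, d=1, a=58
d=1 and a=2a₀=58 at k=4, so the next step gives (m, d) = (29, 14) again — its k=1 value — and the period has length 4.

[29; 4, 6, 4, 58]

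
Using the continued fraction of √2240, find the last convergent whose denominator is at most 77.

3313/70

√2240 = [47; 3, 23, 3, 94, …] (period length 4).
Convergents:
  p_0/q_0 = 47/1
  p_1/q_1 = 142/3
  p_2/q_2 = 3313/70
  p_3/q_3 = 10081/213
q_2 = 70 ≤ 77 < 213 = q_3, so the answer is 3313/70.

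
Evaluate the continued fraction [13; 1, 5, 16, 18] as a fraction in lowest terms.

Fold from the inside: start with 18/1.
  16 + 1/18 = 289/18
  5 + 18/289 = 1463/289
  1 + 289/1463 = 1752/1463
  13 + 1463/1752 = 24239/1752

24239/1752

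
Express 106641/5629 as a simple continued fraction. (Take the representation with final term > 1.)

106641 = 18×5629 + 5319
5629 = 1×5319 + 310
5319 = 17×310 + 49
310 = 6×49 + 16
49 = 3×16 + 1
16 = 16×1 + 0  (stop)
So 106641/5629 = [18; 1, 17, 6, 3, 16].

[18; 1, 17, 6, 3, 16]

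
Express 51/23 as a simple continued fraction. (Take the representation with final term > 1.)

51 = 2*23 + 5
23 = 4*5 + 3
5 = 1*3 + 2
3 = 1*2 + 1
2 = 2*1 + 0  (stop)
So 51/23 = [2; 4, 1, 1, 2].

[2; 4, 1, 1, 2]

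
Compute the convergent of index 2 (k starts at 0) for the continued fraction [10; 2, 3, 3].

73/7

Using pₖ = aₖpₖ₋₁ + pₖ₋₂, qₖ = aₖqₖ₋₁ + qₖ₋₂ (with p₋₁=1, p₋₂=0, q₋₁=0, q₋₂=1):
  k=0: a=10, p=10, q=1
  k=1: a=2, p=21, q=2
  k=2: a=3, p=73, q=7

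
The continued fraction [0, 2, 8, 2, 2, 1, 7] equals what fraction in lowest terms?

455/964

Using pₖ = aₖpₖ₋₁ + pₖ₋₂ and qₖ = aₖqₖ₋₁ + qₖ₋₂:
  k=0: a=0, p=0, q=1
  k=1: a=2, p=1, q=2
  k=2: a=8, p=8, q=17
  k=3: a=2, p=17, q=36
  k=4: a=2, p=42, q=89
  k=5: a=1, p=59, q=125
  k=6: a=7, p=455, q=964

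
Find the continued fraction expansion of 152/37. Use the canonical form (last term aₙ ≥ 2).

[4; 9, 4]

152 = 4*37 + 4
37 = 9*4 + 1
4 = 4*1 + 0  (stop)
So 152/37 = [4; 9, 4].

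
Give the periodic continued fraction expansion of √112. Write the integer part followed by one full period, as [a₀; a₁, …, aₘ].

a₀ = ⌊√112⌋ = 10.

[10; 1, 1, 2, 1, 1, 20]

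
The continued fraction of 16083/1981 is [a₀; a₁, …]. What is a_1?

16083 = 8·1981 + 235   →  a_0 = 8
1981 = 8·235 + 101   →  a_1 = 8

8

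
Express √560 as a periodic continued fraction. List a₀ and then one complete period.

a₀ = ⌊√560⌋ = 23.
With m₀=0, d₀=1 and mₖ₊₁ = dₖaₖ − mₖ, dₖ₊₁ = (n − mₖ₊₁²)/dₖ, aₖ₊₁ = ⌊(a₀+mₖ₊₁)/dₖ₊₁⌋:
  k=1: m=23, d=31, a=1
  k=2: m=8, d=16, a=1
  k=3: m=8, d=31, a=1
  k=4: m=23, d=1, a=46
d=1 and a=2a₀=46 at k=4, so the next step gives (m, d) = (23, 31) again — its k=1 value — and the period has length 4.

[23; 1, 1, 1, 46]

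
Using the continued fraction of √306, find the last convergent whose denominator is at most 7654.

√306 = [17; 2, 34, …] (period length 2).
Convergents:
  p_0/q_0 = 17/1
  p_1/q_1 = 35/2
  p_2/q_2 = 1207/69
  p_3/q_3 = 2449/140
  p_4/q_4 = 84473/4829
  p_5/q_5 = 171395/9798
q_4 = 4829 ≤ 7654 < 9798 = q_5, so the answer is 84473/4829.

84473/4829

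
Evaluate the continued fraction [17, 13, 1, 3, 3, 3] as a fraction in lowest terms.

Using pₖ = aₖpₖ₋₁ + pₖ₋₂ and qₖ = aₖqₖ₋₁ + qₖ₋₂:
  k=0: a=17, p=17, q=1
  k=1: a=13, p=222, q=13
  k=2: a=1, p=239, q=14
  k=3: a=3, p=939, q=55
  k=4: a=3, p=3056, q=179
  k=5: a=3, p=10107, q=592

10107/592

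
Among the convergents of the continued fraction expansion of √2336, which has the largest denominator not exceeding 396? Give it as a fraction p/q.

√2336 = [48; 3, 96, …] (period length 2).
Convergents:
  p_0/q_0 = 48/1
  p_1/q_1 = 145/3
  p_2/q_2 = 13968/289
  p_3/q_3 = 42049/870
q_2 = 289 ≤ 396 < 870 = q_3, so the answer is 13968/289.

13968/289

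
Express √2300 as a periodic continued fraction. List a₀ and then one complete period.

a₀ = ⌊√2300⌋ = 47.
With m₀=0, d₀=1 and mₖ₊₁ = dₖaₖ − mₖ, dₖ₊₁ = (n − mₖ₊₁²)/dₖ, aₖ₊₁ = ⌊(a₀+mₖ₊₁)/dₖ₊₁⌋:
  k=1: m=47, d=91, a=1
  k=2: m=44, d=4, a=22
  k=3: m=44, d=91, a=1
  k=4: m=47, d=1, a=94
d=1 and a=2a₀=94 at k=4, so the next step gives (m, d) = (47, 91) again — its k=1 value — and the period has length 4.

[47; 1, 22, 1, 94]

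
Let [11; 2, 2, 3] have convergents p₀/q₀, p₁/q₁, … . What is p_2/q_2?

57/5

Using pₖ = aₖpₖ₋₁ + pₖ₋₂, qₖ = aₖqₖ₋₁ + qₖ₋₂ (with p₋₁=1, p₋₂=0, q₋₁=0, q₋₂=1):
  k=0: a=11, p=11, q=1
  k=1: a=2, p=23, q=2
  k=2: a=2, p=57, q=5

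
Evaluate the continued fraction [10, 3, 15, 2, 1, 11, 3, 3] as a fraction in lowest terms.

Fold from the inside: start with 3/1.
  3 + 1/3 = 10/3
  11 + 3/10 = 113/10
  1 + 10/113 = 123/113
  2 + 113/123 = 359/123
  15 + 123/359 = 5508/359
  3 + 359/5508 = 16883/5508
  10 + 5508/16883 = 174338/16883

174338/16883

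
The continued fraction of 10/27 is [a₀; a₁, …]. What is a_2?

1

10 = 0·27 + 10   →  a_0 = 0
27 = 2·10 + 7   →  a_1 = 2
10 = 1·7 + 3   →  a_2 = 1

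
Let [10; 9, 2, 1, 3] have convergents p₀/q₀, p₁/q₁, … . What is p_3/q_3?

Using pₖ = aₖpₖ₋₁ + pₖ₋₂, qₖ = aₖqₖ₋₁ + qₖ₋₂ (with p₋₁=1, p₋₂=0, q₋₁=0, q₋₂=1):
  k=0: a=10, p=10, q=1
  k=1: a=9, p=91, q=9
  k=2: a=2, p=192, q=19
  k=3: a=1, p=283, q=28

283/28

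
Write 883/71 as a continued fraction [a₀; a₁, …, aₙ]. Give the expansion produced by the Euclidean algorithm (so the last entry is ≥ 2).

[12; 2, 3, 2, 4]

883 = 12×71 + 31
71 = 2×31 + 9
31 = 3×9 + 4
9 = 2×4 + 1
4 = 4×1 + 0  (stop)
So 883/71 = [12; 2, 3, 2, 4].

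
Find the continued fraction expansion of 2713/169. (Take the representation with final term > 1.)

2713 = 16·169 + 9
169 = 18·9 + 7
9 = 1·7 + 2
7 = 3·2 + 1
2 = 2·1 + 0  (stop)
So 2713/169 = [16; 18, 1, 3, 2].

[16; 18, 1, 3, 2]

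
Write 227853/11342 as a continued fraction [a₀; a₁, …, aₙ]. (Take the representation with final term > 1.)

[20; 11, 5, 11, 18]

227853 = 20·11342 + 1013
11342 = 11·1013 + 199
1013 = 5·199 + 18
199 = 11·18 + 1
18 = 18·1 + 0  (stop)
So 227853/11342 = [20; 11, 5, 11, 18].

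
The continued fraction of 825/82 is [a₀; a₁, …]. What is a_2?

825 = 10·82 + 5   →  a_0 = 10
82 = 16·5 + 2   →  a_1 = 16
5 = 2·2 + 1   →  a_2 = 2

2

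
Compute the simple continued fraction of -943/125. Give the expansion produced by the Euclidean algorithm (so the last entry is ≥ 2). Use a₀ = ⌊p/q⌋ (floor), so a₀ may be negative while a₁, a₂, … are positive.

[-8; 2, 5, 5, 2]

-943 = -8·125 + 57
125 = 2·57 + 11
57 = 5·11 + 2
11 = 5·2 + 1
2 = 2·1 + 0  (stop)
So -943/125 = [-8; 2, 5, 5, 2].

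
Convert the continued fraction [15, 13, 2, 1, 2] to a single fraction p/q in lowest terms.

1613/107

Fold from the inside: start with 2/1.
  1 + 1/2 = 3/2
  2 + 2/3 = 8/3
  13 + 3/8 = 107/8
  15 + 8/107 = 1613/107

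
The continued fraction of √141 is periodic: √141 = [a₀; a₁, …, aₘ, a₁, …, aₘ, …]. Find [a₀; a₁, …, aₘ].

[11; 1, 6, 1, 22]

a₀ = ⌊√141⌋ = 11.
With m₀=0, d₀=1 and mₖ₊₁ = dₖaₖ − mₖ, dₖ₊₁ = (n − mₖ₊₁²)/dₖ, aₖ₊₁ = ⌊(a₀+mₖ₊₁)/dₖ₊₁⌋:
  k=1: m=11, d=20, a=1
  k=2: m=9, d=3, a=6
  k=3: m=9, d=20, a=1
  k=4: m=11, d=1, a=22
d=1 and a=2a₀=22 at k=4, so the next step gives (m, d) = (11, 20) again — its k=1 value — and the period has length 4.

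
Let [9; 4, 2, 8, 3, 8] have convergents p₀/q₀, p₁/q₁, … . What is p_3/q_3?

Using pₖ = aₖpₖ₋₁ + pₖ₋₂, qₖ = aₖqₖ₋₁ + qₖ₋₂ (with p₋₁=1, p₋₂=0, q₋₁=0, q₋₂=1):
  k=0: a=9, p=9, q=1
  k=1: a=4, p=37, q=4
  k=2: a=2, p=83, q=9
  k=3: a=8, p=701, q=76

701/76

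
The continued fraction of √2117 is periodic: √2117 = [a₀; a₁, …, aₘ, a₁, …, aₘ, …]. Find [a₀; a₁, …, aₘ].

a₀ = ⌊√2117⌋ = 46.
With m₀=0, d₀=1 and mₖ₊₁ = dₖaₖ − mₖ, dₖ₊₁ = (n − mₖ₊₁²)/dₖ, aₖ₊₁ = ⌊(a₀+mₖ₊₁)/dₖ₊₁⌋:
  k=1: m=46, d=1, a=92
d=1 and a=2a₀=92 at k=1, so the next step gives (m, d) = (46, 1) again — its k=1 value — and the period has length 1.

[46; 92]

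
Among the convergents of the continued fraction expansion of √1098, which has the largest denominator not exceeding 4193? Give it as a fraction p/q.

118097/3564

√1098 = [33; 7, 2, 1, 6, 1, 2, 7, 66, …] (period length 8).
Convergents:
  p_0/q_0 = 33/1
  p_1/q_1 = 232/7
  p_2/q_2 = 497/15
  p_3/q_3 = 729/22
  p_4/q_4 = 4871/147
  p_5/q_5 = 5600/169
  p_6/q_6 = 16071/485
  p_7/q_7 = 118097/3564
  p_8/q_8 = 7810473/235709
q_7 = 3564 ≤ 4193 < 235709 = q_8, so the answer is 118097/3564.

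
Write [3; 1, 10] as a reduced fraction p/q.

Fold from the inside: start with 10/1.
  1 + 1/10 = 11/10
  3 + 10/11 = 43/11

43/11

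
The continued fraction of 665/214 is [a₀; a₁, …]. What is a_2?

3

665 = 3·214 + 23   →  a_0 = 3
214 = 9·23 + 7   →  a_1 = 9
23 = 3·7 + 2   →  a_2 = 3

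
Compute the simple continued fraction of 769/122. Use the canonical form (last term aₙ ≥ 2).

[6; 3, 3, 2, 1, 3]

769 = 6*122 + 37
122 = 3*37 + 11
37 = 3*11 + 4
11 = 2*4 + 3
4 = 1*3 + 1
3 = 3*1 + 0  (stop)
So 769/122 = [6; 3, 3, 2, 1, 3].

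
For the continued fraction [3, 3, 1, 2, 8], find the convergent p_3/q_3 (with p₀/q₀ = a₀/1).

36/11

Using pₖ = aₖpₖ₋₁ + pₖ₋₂, qₖ = aₖqₖ₋₁ + qₖ₋₂ (with p₋₁=1, p₋₂=0, q₋₁=0, q₋₂=1):
  k=0: a=3, p=3, q=1
  k=1: a=3, p=10, q=3
  k=2: a=1, p=13, q=4
  k=3: a=2, p=36, q=11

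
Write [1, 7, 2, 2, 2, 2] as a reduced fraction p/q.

Using pₖ = aₖpₖ₋₁ + pₖ₋₂ and qₖ = aₖqₖ₋₁ + qₖ₋₂:
  k=0: a=1, p=1, q=1
  k=1: a=7, p=8, q=7
  k=2: a=2, p=17, q=15
  k=3: a=2, p=42, q=37
  k=4: a=2, p=101, q=89
  k=5: a=2, p=244, q=215

244/215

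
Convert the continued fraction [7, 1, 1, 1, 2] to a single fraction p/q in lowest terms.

Fold from the inside: start with 2/1.
  1 + 1/2 = 3/2
  1 + 2/3 = 5/3
  1 + 3/5 = 8/5
  7 + 5/8 = 61/8

61/8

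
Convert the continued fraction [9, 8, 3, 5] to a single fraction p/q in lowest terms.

1213/133

Using pₖ = aₖpₖ₋₁ + pₖ₋₂ and qₖ = aₖqₖ₋₁ + qₖ₋₂:
  k=0: a=9, p=9, q=1
  k=1: a=8, p=73, q=8
  k=2: a=3, p=228, q=25
  k=3: a=5, p=1213, q=133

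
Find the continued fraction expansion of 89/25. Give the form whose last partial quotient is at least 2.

89 = 3*25 + 14
25 = 1*14 + 11
14 = 1*11 + 3
11 = 3*3 + 2
3 = 1*2 + 1
2 = 2*1 + 0  (stop)
So 89/25 = [3; 1, 1, 3, 1, 2].

[3; 1, 1, 3, 1, 2]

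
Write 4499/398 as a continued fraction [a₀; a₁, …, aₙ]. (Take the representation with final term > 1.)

4499 = 11×398 + 121
398 = 3×121 + 35
121 = 3×35 + 16
35 = 2×16 + 3
16 = 5×3 + 1
3 = 3×1 + 0  (stop)
So 4499/398 = [11; 3, 3, 2, 5, 3].

[11; 3, 3, 2, 5, 3]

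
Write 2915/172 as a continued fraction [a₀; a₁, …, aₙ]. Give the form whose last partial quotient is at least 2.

[16; 1, 18, 9]

2915 = 16·172 + 163
172 = 1·163 + 9
163 = 18·9 + 1
9 = 9·1 + 0  (stop)
So 2915/172 = [16; 1, 18, 9].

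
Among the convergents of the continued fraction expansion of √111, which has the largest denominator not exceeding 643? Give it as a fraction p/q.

6353/603

√111 = [10; 1, 1, 6, 1, 1, 20, …] (period length 6).
Convergents:
  p_0/q_0 = 10/1
  p_1/q_1 = 11/1
  p_2/q_2 = 21/2
  p_3/q_3 = 137/13
  p_4/q_4 = 158/15
  p_5/q_5 = 295/28
  p_6/q_6 = 6058/575
  p_7/q_7 = 6353/603
  p_8/q_8 = 12411/1178
q_7 = 603 ≤ 643 < 1178 = q_8, so the answer is 6353/603.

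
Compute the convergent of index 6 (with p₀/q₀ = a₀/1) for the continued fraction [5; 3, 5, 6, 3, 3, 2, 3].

12693/2389

Using pₖ = aₖpₖ₋₁ + pₖ₋₂, qₖ = aₖqₖ₋₁ + qₖ₋₂ (with p₋₁=1, p₋₂=0, q₋₁=0, q₋₂=1):
  k=0: a=5, p=5, q=1
  k=1: a=3, p=16, q=3
  k=2: a=5, p=85, q=16
  k=3: a=6, p=526, q=99
  k=4: a=3, p=1663, q=313
  k=5: a=3, p=5515, q=1038
  k=6: a=2, p=12693, q=2389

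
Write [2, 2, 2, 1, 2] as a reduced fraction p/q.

46/19

Fold from the inside: start with 2/1.
  1 + 1/2 = 3/2
  2 + 2/3 = 8/3
  2 + 3/8 = 19/8
  2 + 8/19 = 46/19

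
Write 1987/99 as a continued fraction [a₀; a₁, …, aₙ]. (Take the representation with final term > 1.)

[20; 14, 7]

1987 = 20×99 + 7
99 = 14×7 + 1
7 = 7×1 + 0  (stop)
So 1987/99 = [20; 14, 7].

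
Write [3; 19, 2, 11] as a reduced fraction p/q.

Fold from the inside: start with 11/1.
  2 + 1/11 = 23/11
  19 + 11/23 = 448/23
  3 + 23/448 = 1367/448

1367/448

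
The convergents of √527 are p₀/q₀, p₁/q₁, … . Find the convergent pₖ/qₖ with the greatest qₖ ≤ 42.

528/23

√527 = [22; 1, 21, 1, 44, …] (period length 4).
Convergents:
  p_0/q_0 = 22/1
  p_1/q_1 = 23/1
  p_2/q_2 = 505/22
  p_3/q_3 = 528/23
  p_4/q_4 = 23737/1034
q_3 = 23 ≤ 42 < 1034 = q_4, so the answer is 528/23.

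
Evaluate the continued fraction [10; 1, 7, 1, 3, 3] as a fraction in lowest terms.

1241/114

Fold from the inside: start with 3/1.
  3 + 1/3 = 10/3
  1 + 3/10 = 13/10
  7 + 10/13 = 101/13
  1 + 13/101 = 114/101
  10 + 101/114 = 1241/114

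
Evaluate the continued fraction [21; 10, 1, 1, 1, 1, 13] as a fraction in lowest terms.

Using pₖ = aₖpₖ₋₁ + pₖ₋₂ and qₖ = aₖqₖ₋₁ + qₖ₋₂:
  k=0: a=21, p=21, q=1
  k=1: a=10, p=211, q=10
  k=2: a=1, p=232, q=11
  k=3: a=1, p=443, q=21
  k=4: a=1, p=675, q=32
  k=5: a=1, p=1118, q=53
  k=6: a=13, p=15209, q=721

15209/721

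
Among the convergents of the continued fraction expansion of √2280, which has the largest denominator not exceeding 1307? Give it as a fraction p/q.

54673/1145

√2280 = [47; 1, 2, 1, 94, …] (period length 4).
Convergents:
  p_0/q_0 = 47/1
  p_1/q_1 = 48/1
  p_2/q_2 = 143/3
  p_3/q_3 = 191/4
  p_4/q_4 = 18097/379
  p_5/q_5 = 18288/383
  p_6/q_6 = 54673/1145
  p_7/q_7 = 72961/1528
q_6 = 1145 ≤ 1307 < 1528 = q_7, so the answer is 54673/1145.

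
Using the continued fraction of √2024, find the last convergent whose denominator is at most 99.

√2024 = [44; 1, 88, …] (period length 2).
Convergents:
  p_0/q_0 = 44/1
  p_1/q_1 = 45/1
  p_2/q_2 = 4004/89
  p_3/q_3 = 4049/90
  p_4/q_4 = 360316/8009
q_3 = 90 ≤ 99 < 8009 = q_4, so the answer is 4049/90.

4049/90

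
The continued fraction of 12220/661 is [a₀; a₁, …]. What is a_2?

12220 = 18·661 + 322   →  a_0 = 18
661 = 2·322 + 17   →  a_1 = 2
322 = 18·17 + 16   →  a_2 = 18

18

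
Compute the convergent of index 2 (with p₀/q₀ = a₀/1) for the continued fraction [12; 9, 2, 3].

Using pₖ = aₖpₖ₋₁ + pₖ₋₂, qₖ = aₖqₖ₋₁ + qₖ₋₂ (with p₋₁=1, p₋₂=0, q₋₁=0, q₋₂=1):
  k=0: a=12, p=12, q=1
  k=1: a=9, p=109, q=9
  k=2: a=2, p=230, q=19

230/19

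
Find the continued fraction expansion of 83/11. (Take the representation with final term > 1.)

[7; 1, 1, 5]

83 = 7·11 + 6
11 = 1·6 + 5
6 = 1·5 + 1
5 = 5·1 + 0  (stop)
So 83/11 = [7; 1, 1, 5].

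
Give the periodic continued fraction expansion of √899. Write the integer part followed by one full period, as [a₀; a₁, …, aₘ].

[29; 1, 58]

a₀ = ⌊√899⌋ = 29.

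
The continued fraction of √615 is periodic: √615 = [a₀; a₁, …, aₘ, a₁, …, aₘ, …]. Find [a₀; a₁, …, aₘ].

a₀ = ⌊√615⌋ = 24.
With m₀=0, d₀=1 and mₖ₊₁ = dₖaₖ − mₖ, dₖ₊₁ = (n − mₖ₊₁²)/dₖ, aₖ₊₁ = ⌊(a₀+mₖ₊₁)/dₖ₊₁⌋:
  k=1: m=24, d=39, a=1
  k=2: m=15, d=10, a=3
  k=3: m=15, d=39, a=1
  k=4: m=24, d=1, a=48
d=1 and a=2a₀=48 at k=4, so the next step gives (m, d) = (24, 39) again — its k=1 value — and the period has length 4.

[24; 1, 3, 1, 48]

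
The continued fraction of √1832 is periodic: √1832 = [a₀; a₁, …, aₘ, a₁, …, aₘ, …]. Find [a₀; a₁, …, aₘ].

[42; 1, 4, 21, 4, 1, 84]

a₀ = ⌊√1832⌋ = 42.
With m₀=0, d₀=1 and mₖ₊₁ = dₖaₖ − mₖ, dₖ₊₁ = (n − mₖ₊₁²)/dₖ, aₖ₊₁ = ⌊(a₀+mₖ₊₁)/dₖ₊₁⌋:
  k=1: m=42, d=68, a=1
  k=2: m=26, d=17, a=4
  k=3: m=42, d=4, a=21
  k=4: m=42, d=17, a=4
  k=5: m=26, d=68, a=1
  k=6: m=42, d=1, a=84
d=1 and a=2a₀=84 at k=6, so the next step gives (m, d) = (42, 68) again — its k=1 value — and the period has length 6.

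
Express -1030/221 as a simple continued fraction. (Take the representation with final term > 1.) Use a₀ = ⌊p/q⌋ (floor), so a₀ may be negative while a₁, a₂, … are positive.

-1030 = -5·221 + 75
221 = 2·75 + 71
75 = 1·71 + 4
71 = 17·4 + 3
4 = 1·3 + 1
3 = 3·1 + 0  (stop)
So -1030/221 = [-5; 2, 1, 17, 1, 3].

[-5; 2, 1, 17, 1, 3]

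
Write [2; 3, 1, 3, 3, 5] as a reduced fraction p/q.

589/260

Using pₖ = aₖpₖ₋₁ + pₖ₋₂ and qₖ = aₖqₖ₋₁ + qₖ₋₂:
  k=0: a=2, p=2, q=1
  k=1: a=3, p=7, q=3
  k=2: a=1, p=9, q=4
  k=3: a=3, p=34, q=15
  k=4: a=3, p=111, q=49
  k=5: a=5, p=589, q=260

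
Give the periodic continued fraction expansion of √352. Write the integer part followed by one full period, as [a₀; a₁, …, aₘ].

[18; 1, 3, 5, 9, 5, 3, 1, 36]

a₀ = ⌊√352⌋ = 18.
With m₀=0, d₀=1 and mₖ₊₁ = dₖaₖ − mₖ, dₖ₊₁ = (n − mₖ₊₁²)/dₖ, aₖ₊₁ = ⌊(a₀+mₖ₊₁)/dₖ₊₁⌋:
  k=1: m=18, d=28, a=1
  k=2: m=10, d=9, a=3
  k=3: m=17, d=7, a=5
  k=4: m=18, d=4, a=9
  k=5: m=18, d=7, a=5
  k=6: m=17, d=9, a=3
  k=7: m=10, d=28, a=1
  k=8: m=18, d=1, a=36
d=1 and a=2a₀=36 at k=8, so the next step gives (m, d) = (18, 28) again — its k=1 value — and the period has length 8.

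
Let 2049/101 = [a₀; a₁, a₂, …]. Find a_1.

2049 = 20·101 + 29   →  a_0 = 20
101 = 3·29 + 14   →  a_1 = 3

3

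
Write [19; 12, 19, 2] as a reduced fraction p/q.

Using pₖ = aₖpₖ₋₁ + pₖ₋₂ and qₖ = aₖqₖ₋₁ + qₖ₋₂:
  k=0: a=19, p=19, q=1
  k=1: a=12, p=229, q=12
  k=2: a=19, p=4370, q=229
  k=3: a=2, p=8969, q=470

8969/470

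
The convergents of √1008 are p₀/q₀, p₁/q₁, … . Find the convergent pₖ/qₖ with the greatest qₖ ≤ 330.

8096/255

√1008 = [31; 1, 2, 1, 62, …] (period length 4).
Convergents:
  p_0/q_0 = 31/1
  p_1/q_1 = 32/1
  p_2/q_2 = 95/3
  p_3/q_3 = 127/4
  p_4/q_4 = 7969/251
  p_5/q_5 = 8096/255
  p_6/q_6 = 24161/761
q_5 = 255 ≤ 330 < 761 = q_6, so the answer is 8096/255.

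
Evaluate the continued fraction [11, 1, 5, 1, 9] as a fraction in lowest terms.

Fold from the inside: start with 9/1.
  1 + 1/9 = 10/9
  5 + 9/10 = 59/10
  1 + 10/59 = 69/59
  11 + 59/69 = 818/69

818/69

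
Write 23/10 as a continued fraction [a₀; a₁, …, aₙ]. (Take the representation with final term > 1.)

23 = 2·10 + 3
10 = 3·3 + 1
3 = 3·1 + 0  (stop)
So 23/10 = [2; 3, 3].

[2; 3, 3]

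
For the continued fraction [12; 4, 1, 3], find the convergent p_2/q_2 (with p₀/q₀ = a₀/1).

61/5

Using pₖ = aₖpₖ₋₁ + pₖ₋₂, qₖ = aₖqₖ₋₁ + qₖ₋₂ (with p₋₁=1, p₋₂=0, q₋₁=0, q₋₂=1):
  k=0: a=12, p=12, q=1
  k=1: a=4, p=49, q=4
  k=2: a=1, p=61, q=5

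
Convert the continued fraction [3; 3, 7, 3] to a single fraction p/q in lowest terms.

229/69

Fold from the inside: start with 3/1.
  7 + 1/3 = 22/3
  3 + 3/22 = 69/22
  3 + 22/69 = 229/69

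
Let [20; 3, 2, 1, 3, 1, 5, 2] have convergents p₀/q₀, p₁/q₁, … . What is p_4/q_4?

751/37

Using pₖ = aₖpₖ₋₁ + pₖ₋₂, qₖ = aₖqₖ₋₁ + qₖ₋₂ (with p₋₁=1, p₋₂=0, q₋₁=0, q₋₂=1):
  k=0: a=20, p=20, q=1
  k=1: a=3, p=61, q=3
  k=2: a=2, p=142, q=7
  k=3: a=1, p=203, q=10
  k=4: a=3, p=751, q=37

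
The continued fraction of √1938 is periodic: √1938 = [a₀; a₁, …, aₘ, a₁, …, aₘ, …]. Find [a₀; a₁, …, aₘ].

a₀ = ⌊√1938⌋ = 44.
With m₀=0, d₀=1 and mₖ₊₁ = dₖaₖ − mₖ, dₖ₊₁ = (n − mₖ₊₁²)/dₖ, aₖ₊₁ = ⌊(a₀+mₖ₊₁)/dₖ₊₁⌋:
  k=1: m=44, d=2, a=44
  k=2: m=44, d=1, a=88
d=1 and a=2a₀=88 at k=2, so the next step gives (m, d) = (44, 2) again — its k=1 value — and the period has length 2.

[44; 44, 88]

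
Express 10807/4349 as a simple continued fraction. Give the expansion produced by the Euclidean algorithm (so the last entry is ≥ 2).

[2; 2, 16, 10, 13]

10807 = 2·4349 + 2109
4349 = 2·2109 + 131
2109 = 16·131 + 13
131 = 10·13 + 1
13 = 13·1 + 0  (stop)
So 10807/4349 = [2; 2, 16, 10, 13].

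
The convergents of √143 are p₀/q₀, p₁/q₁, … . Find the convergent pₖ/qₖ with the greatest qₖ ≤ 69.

287/24

√143 = [11; 1, 22, …] (period length 2).
Convergents:
  p_0/q_0 = 11/1
  p_1/q_1 = 12/1
  p_2/q_2 = 275/23
  p_3/q_3 = 287/24
  p_4/q_4 = 6589/551
q_3 = 24 ≤ 69 < 551 = q_4, so the answer is 287/24.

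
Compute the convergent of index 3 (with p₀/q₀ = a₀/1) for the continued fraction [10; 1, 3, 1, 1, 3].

54/5

Using pₖ = aₖpₖ₋₁ + pₖ₋₂, qₖ = aₖqₖ₋₁ + qₖ₋₂ (with p₋₁=1, p₋₂=0, q₋₁=0, q₋₂=1):
  k=0: a=10, p=10, q=1
  k=1: a=1, p=11, q=1
  k=2: a=3, p=43, q=4
  k=3: a=1, p=54, q=5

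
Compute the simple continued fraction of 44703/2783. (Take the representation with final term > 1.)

[16; 15, 1, 9, 3, 2, 2]

44703 = 16×2783 + 175
2783 = 15×175 + 158
175 = 1×158 + 17
158 = 9×17 + 5
17 = 3×5 + 2
5 = 2×2 + 1
2 = 2×1 + 0  (stop)
So 44703/2783 = [16; 15, 1, 9, 3, 2, 2].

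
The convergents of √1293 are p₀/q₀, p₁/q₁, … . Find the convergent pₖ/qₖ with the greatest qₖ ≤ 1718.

√1293 = [35; 1, 22, 1, 70, …] (period length 4).
Convergents:
  p_0/q_0 = 35/1
  p_1/q_1 = 36/1
  p_2/q_2 = 827/23
  p_3/q_3 = 863/24
  p_4/q_4 = 61237/1703
  p_5/q_5 = 62100/1727
q_4 = 1703 ≤ 1718 < 1727 = q_5, so the answer is 61237/1703.

61237/1703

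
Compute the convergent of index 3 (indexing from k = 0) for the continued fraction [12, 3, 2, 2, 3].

Using pₖ = aₖpₖ₋₁ + pₖ₋₂, qₖ = aₖqₖ₋₁ + qₖ₋₂ (with p₋₁=1, p₋₂=0, q₋₁=0, q₋₂=1):
  k=0: a=12, p=12, q=1
  k=1: a=3, p=37, q=3
  k=2: a=2, p=86, q=7
  k=3: a=2, p=209, q=17

209/17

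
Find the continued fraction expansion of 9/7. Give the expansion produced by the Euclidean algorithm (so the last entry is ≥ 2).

9 = 1·7 + 2
7 = 3·2 + 1
2 = 2·1 + 0  (stop)
So 9/7 = [1; 3, 2].

[1; 3, 2]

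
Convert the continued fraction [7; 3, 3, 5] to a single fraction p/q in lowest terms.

Fold from the inside: start with 5/1.
  3 + 1/5 = 16/5
  3 + 5/16 = 53/16
  7 + 16/53 = 387/53

387/53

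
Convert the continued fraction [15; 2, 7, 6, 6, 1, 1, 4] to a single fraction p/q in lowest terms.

Fold from the inside: start with 4/1.
  1 + 1/4 = 5/4
  1 + 4/5 = 9/5
  6 + 5/9 = 59/9
  6 + 9/59 = 363/59
  7 + 59/363 = 2600/363
  2 + 363/2600 = 5563/2600
  15 + 2600/5563 = 86045/5563

86045/5563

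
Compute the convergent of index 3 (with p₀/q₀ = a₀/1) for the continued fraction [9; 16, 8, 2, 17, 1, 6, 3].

Using pₖ = aₖpₖ₋₁ + pₖ₋₂, qₖ = aₖqₖ₋₁ + qₖ₋₂ (with p₋₁=1, p₋₂=0, q₋₁=0, q₋₂=1):
  k=0: a=9, p=9, q=1
  k=1: a=16, p=145, q=16
  k=2: a=8, p=1169, q=129
  k=3: a=2, p=2483, q=274

2483/274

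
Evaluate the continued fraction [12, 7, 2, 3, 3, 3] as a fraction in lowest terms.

6856/565

Using pₖ = aₖpₖ₋₁ + pₖ₋₂ and qₖ = aₖqₖ₋₁ + qₖ₋₂:
  k=0: a=12, p=12, q=1
  k=1: a=7, p=85, q=7
  k=2: a=2, p=182, q=15
  k=3: a=3, p=631, q=52
  k=4: a=3, p=2075, q=171
  k=5: a=3, p=6856, q=565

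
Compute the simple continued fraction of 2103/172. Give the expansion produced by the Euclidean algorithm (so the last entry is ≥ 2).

2103 = 12·172 + 39
172 = 4·39 + 16
39 = 2·16 + 7
16 = 2·7 + 2
7 = 3·2 + 1
2 = 2·1 + 0  (stop)
So 2103/172 = [12; 4, 2, 2, 3, 2].

[12; 4, 2, 2, 3, 2]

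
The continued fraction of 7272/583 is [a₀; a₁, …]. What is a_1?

7272 = 12·583 + 276   →  a_0 = 12
583 = 2·276 + 31   →  a_1 = 2

2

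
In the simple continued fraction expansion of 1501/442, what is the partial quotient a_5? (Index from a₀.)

4

1501 = 3·442 + 175   →  a_0 = 3
442 = 2·175 + 92   →  a_1 = 2
175 = 1·92 + 83   →  a_2 = 1
92 = 1·83 + 9   →  a_3 = 1
83 = 9·9 + 2   →  a_4 = 9
9 = 4·2 + 1   →  a_5 = 4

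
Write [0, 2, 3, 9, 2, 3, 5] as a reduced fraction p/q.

Fold from the inside: start with 5/1.
  3 + 1/5 = 16/5
  2 + 5/16 = 37/16
  9 + 16/37 = 349/37
  3 + 37/349 = 1084/349
  2 + 349/1084 = 2517/1084
  0 + 1084/2517 = 1084/2517

1084/2517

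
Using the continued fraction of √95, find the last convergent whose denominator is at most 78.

731/75

√95 = [9; 1, 2, 1, 18, …] (period length 4).
Convergents:
  p_0/q_0 = 9/1
  p_1/q_1 = 10/1
  p_2/q_2 = 29/3
  p_3/q_3 = 39/4
  p_4/q_4 = 731/75
  p_5/q_5 = 770/79
q_4 = 75 ≤ 78 < 79 = q_5, so the answer is 731/75.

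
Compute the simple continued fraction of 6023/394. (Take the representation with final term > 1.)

6023 = 15·394 + 113
394 = 3·113 + 55
113 = 2·55 + 3
55 = 18·3 + 1
3 = 3·1 + 0  (stop)
So 6023/394 = [15; 3, 2, 18, 3].

[15; 3, 2, 18, 3]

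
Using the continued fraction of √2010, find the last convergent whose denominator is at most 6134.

√2010 = [44; 1, 4, 1, 88, …] (period length 4).
Convergents:
  p_0/q_0 = 44/1
  p_1/q_1 = 45/1
  p_2/q_2 = 224/5
  p_3/q_3 = 269/6
  p_4/q_4 = 23896/533
  p_5/q_5 = 24165/539
  p_6/q_6 = 120556/2689
  p_7/q_7 = 144721/3228
  p_8/q_8 = 12856004/286753
q_7 = 3228 ≤ 6134 < 286753 = q_8, so the answer is 144721/3228.

144721/3228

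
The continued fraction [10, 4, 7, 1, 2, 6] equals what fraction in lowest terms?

6176/603

Using pₖ = aₖpₖ₋₁ + pₖ₋₂ and qₖ = aₖqₖ₋₁ + qₖ₋₂:
  k=0: a=10, p=10, q=1
  k=1: a=4, p=41, q=4
  k=2: a=7, p=297, q=29
  k=3: a=1, p=338, q=33
  k=4: a=2, p=973, q=95
  k=5: a=6, p=6176, q=603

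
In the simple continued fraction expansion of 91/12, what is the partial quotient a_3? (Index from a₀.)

2

91 = 7·12 + 7   →  a_0 = 7
12 = 1·7 + 5   →  a_1 = 1
7 = 1·5 + 2   →  a_2 = 1
5 = 2·2 + 1   →  a_3 = 2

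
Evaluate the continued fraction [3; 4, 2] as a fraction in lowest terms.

Using pₖ = aₖpₖ₋₁ + pₖ₋₂ and qₖ = aₖqₖ₋₁ + qₖ₋₂:
  k=0: a=3, p=3, q=1
  k=1: a=4, p=13, q=4
  k=2: a=2, p=29, q=9

29/9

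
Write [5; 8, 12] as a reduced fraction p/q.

Fold from the inside: start with 12/1.
  8 + 1/12 = 97/12
  5 + 12/97 = 497/97

497/97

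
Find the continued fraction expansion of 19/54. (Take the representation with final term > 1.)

19 = 0×54 + 19
54 = 2×19 + 16
19 = 1×16 + 3
16 = 5×3 + 1
3 = 3×1 + 0  (stop)
So 19/54 = [0; 2, 1, 5, 3].

[0; 2, 1, 5, 3]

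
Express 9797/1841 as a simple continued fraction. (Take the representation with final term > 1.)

9797 = 5*1841 + 592
1841 = 3*592 + 65
592 = 9*65 + 7
65 = 9*7 + 2
7 = 3*2 + 1
2 = 2*1 + 0  (stop)
So 9797/1841 = [5; 3, 9, 9, 3, 2].

[5; 3, 9, 9, 3, 2]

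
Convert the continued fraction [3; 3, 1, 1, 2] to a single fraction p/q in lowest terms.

59/18

Using pₖ = aₖpₖ₋₁ + pₖ₋₂ and qₖ = aₖqₖ₋₁ + qₖ₋₂:
  k=0: a=3, p=3, q=1
  k=1: a=3, p=10, q=3
  k=2: a=1, p=13, q=4
  k=3: a=1, p=23, q=7
  k=4: a=2, p=59, q=18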